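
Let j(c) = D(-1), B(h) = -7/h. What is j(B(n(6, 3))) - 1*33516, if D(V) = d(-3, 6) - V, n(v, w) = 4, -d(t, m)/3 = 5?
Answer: -33530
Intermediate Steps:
d(t, m) = -15 (d(t, m) = -3*5 = -15)
D(V) = -15 - V
j(c) = -14 (j(c) = -15 - 1*(-1) = -15 + 1 = -14)
j(B(n(6, 3))) - 1*33516 = -14 - 1*33516 = -14 - 33516 = -33530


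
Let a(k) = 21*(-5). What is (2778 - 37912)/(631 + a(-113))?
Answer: -17567/263 ≈ -66.795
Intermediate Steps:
a(k) = -105
(2778 - 37912)/(631 + a(-113)) = (2778 - 37912)/(631 - 105) = -35134/526 = -35134*1/526 = -17567/263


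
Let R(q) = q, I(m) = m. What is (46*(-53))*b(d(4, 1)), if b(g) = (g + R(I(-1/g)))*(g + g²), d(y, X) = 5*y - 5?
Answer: -8737792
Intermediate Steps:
d(y, X) = -5 + 5*y
b(g) = (g + g²)*(g - 1/g) (b(g) = (g - 1/g)*(g + g²) = (g + g²)*(g - 1/g))
(46*(-53))*b(d(4, 1)) = (46*(-53))*(-1 + (-5 + 5*4)*(-1 + (-5 + 5*4) + (-5 + 5*4)²)) = -2438*(-1 + (-5 + 20)*(-1 + (-5 + 20) + (-5 + 20)²)) = -2438*(-1 + 15*(-1 + 15 + 15²)) = -2438*(-1 + 15*(-1 + 15 + 225)) = -2438*(-1 + 15*239) = -2438*(-1 + 3585) = -2438*3584 = -8737792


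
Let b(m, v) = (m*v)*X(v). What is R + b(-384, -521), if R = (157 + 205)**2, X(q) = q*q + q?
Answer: 54201469924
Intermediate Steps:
X(q) = q + q**2 (X(q) = q**2 + q = q + q**2)
R = 131044 (R = 362**2 = 131044)
b(m, v) = m*v**2*(1 + v) (b(m, v) = (m*v)*(v*(1 + v)) = m*v**2*(1 + v))
R + b(-384, -521) = 131044 - 384*(-521)**2*(1 - 521) = 131044 - 384*271441*(-520) = 131044 + 54201338880 = 54201469924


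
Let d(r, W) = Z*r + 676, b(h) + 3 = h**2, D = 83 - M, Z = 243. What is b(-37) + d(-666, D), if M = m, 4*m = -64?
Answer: -159796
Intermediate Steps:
m = -16 (m = (1/4)*(-64) = -16)
M = -16
D = 99 (D = 83 - 1*(-16) = 83 + 16 = 99)
b(h) = -3 + h**2
d(r, W) = 676 + 243*r (d(r, W) = 243*r + 676 = 676 + 243*r)
b(-37) + d(-666, D) = (-3 + (-37)**2) + (676 + 243*(-666)) = (-3 + 1369) + (676 - 161838) = 1366 - 161162 = -159796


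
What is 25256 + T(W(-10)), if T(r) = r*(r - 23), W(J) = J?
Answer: 25586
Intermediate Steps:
T(r) = r*(-23 + r)
25256 + T(W(-10)) = 25256 - 10*(-23 - 10) = 25256 - 10*(-33) = 25256 + 330 = 25586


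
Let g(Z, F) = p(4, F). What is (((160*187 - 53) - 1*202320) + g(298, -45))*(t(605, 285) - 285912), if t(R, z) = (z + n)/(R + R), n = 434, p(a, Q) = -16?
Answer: 5424193966879/110 ≈ 4.9311e+10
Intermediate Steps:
g(Z, F) = -16
t(R, z) = (434 + z)/(2*R) (t(R, z) = (z + 434)/(R + R) = (434 + z)/((2*R)) = (434 + z)*(1/(2*R)) = (434 + z)/(2*R))
(((160*187 - 53) - 1*202320) + g(298, -45))*(t(605, 285) - 285912) = (((160*187 - 53) - 1*202320) - 16)*((½)*(434 + 285)/605 - 285912) = (((29920 - 53) - 202320) - 16)*((½)*(1/605)*719 - 285912) = ((29867 - 202320) - 16)*(719/1210 - 285912) = (-172453 - 16)*(-345952801/1210) = -172469*(-345952801/1210) = 5424193966879/110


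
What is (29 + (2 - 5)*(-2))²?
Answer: 1225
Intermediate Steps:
(29 + (2 - 5)*(-2))² = (29 - 3*(-2))² = (29 + 6)² = 35² = 1225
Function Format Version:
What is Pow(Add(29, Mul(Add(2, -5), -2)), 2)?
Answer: 1225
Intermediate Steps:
Pow(Add(29, Mul(Add(2, -5), -2)), 2) = Pow(Add(29, Mul(-3, -2)), 2) = Pow(Add(29, 6), 2) = Pow(35, 2) = 1225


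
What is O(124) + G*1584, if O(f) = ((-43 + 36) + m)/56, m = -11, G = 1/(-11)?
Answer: -4041/28 ≈ -144.32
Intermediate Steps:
G = -1/11 ≈ -0.090909
O(f) = -9/28 (O(f) = ((-43 + 36) - 11)/56 = (-7 - 11)*(1/56) = -18*1/56 = -9/28)
O(124) + G*1584 = -9/28 - 1/11*1584 = -9/28 - 144 = -4041/28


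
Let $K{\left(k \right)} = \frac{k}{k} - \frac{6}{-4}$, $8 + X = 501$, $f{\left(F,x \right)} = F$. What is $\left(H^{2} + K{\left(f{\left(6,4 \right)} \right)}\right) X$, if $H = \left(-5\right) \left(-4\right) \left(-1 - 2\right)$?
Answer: $\frac{3552065}{2} \approx 1.776 \cdot 10^{6}$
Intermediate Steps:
$H = -60$ ($H = 20 \left(-3\right) = -60$)
$X = 493$ ($X = -8 + 501 = 493$)
$K{\left(k \right)} = \frac{5}{2}$ ($K{\left(k \right)} = 1 - - \frac{3}{2} = 1 + \frac{3}{2} = \frac{5}{2}$)
$\left(H^{2} + K{\left(f{\left(6,4 \right)} \right)}\right) X = \left(\left(-60\right)^{2} + \frac{5}{2}\right) 493 = \left(3600 + \frac{5}{2}\right) 493 = \frac{7205}{2} \cdot 493 = \frac{3552065}{2}$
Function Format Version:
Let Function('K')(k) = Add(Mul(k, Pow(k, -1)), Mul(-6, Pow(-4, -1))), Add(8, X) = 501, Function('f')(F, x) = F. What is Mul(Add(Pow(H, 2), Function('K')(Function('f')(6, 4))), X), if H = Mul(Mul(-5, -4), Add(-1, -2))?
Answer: Rational(3552065, 2) ≈ 1.7760e+6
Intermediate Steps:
H = -60 (H = Mul(20, -3) = -60)
X = 493 (X = Add(-8, 501) = 493)
Function('K')(k) = Rational(5, 2) (Function('K')(k) = Add(1, Mul(-6, Rational(-1, 4))) = Add(1, Rational(3, 2)) = Rational(5, 2))
Mul(Add(Pow(H, 2), Function('K')(Function('f')(6, 4))), X) = Mul(Add(Pow(-60, 2), Rational(5, 2)), 493) = Mul(Add(3600, Rational(5, 2)), 493) = Mul(Rational(7205, 2), 493) = Rational(3552065, 2)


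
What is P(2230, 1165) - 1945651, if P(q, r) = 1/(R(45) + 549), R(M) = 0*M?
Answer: -1068162398/549 ≈ -1.9457e+6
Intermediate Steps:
R(M) = 0
P(q, r) = 1/549 (P(q, r) = 1/(0 + 549) = 1/549)
P(2230, 1165) - 1945651 = 1/549 - 1945651 = -1068162398/549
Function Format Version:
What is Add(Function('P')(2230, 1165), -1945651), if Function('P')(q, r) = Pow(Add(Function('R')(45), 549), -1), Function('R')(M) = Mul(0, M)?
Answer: Rational(-1068162398, 549) ≈ -1.9457e+6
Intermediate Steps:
Function('R')(M) = 0
Function('P')(q, r) = Rational(1, 549) (Function('P')(q, r) = Pow(Add(0, 549), -1) = Pow(549, -1) = Rational(1, 549))
Add(Function('P')(2230, 1165), -1945651) = Add(Rational(1, 549), -1945651) = Rational(-1068162398, 549)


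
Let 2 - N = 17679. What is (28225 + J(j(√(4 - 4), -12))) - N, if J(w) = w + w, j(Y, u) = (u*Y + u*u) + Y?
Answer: 46190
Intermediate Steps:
j(Y, u) = Y + u² + Y*u (j(Y, u) = (Y*u + u²) + Y = (u² + Y*u) + Y = Y + u² + Y*u)
N = -17677 (N = 2 - 1*17679 = 2 - 17679 = -17677)
J(w) = 2*w
(28225 + J(j(√(4 - 4), -12))) - N = (28225 + 2*(√(4 - 4) + (-12)² + √(4 - 4)*(-12))) - 1*(-17677) = (28225 + 2*(√0 + 144 + √0*(-12))) + 17677 = (28225 + 2*(0 + 144 + 0*(-12))) + 17677 = (28225 + 2*(0 + 144 + 0)) + 17677 = (28225 + 2*144) + 17677 = (28225 + 288) + 17677 = 28513 + 17677 = 46190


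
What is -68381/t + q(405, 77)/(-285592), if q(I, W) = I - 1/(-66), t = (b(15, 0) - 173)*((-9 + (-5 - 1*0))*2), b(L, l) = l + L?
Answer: -161129581297/10423536816 ≈ -15.458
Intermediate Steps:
b(L, l) = L + l
t = 4424 (t = ((15 + 0) - 173)*((-9 + (-5 - 1*0))*2) = (15 - 173)*((-9 + (-5 + 0))*2) = -158*(-9 - 5)*2 = -(-2212)*2 = -158*(-28) = 4424)
q(I, W) = 1/66 + I (q(I, W) = I - 1*(-1/66) = I + 1/66 = 1/66 + I)
-68381/t + q(405, 77)/(-285592) = -68381/4424 + (1/66 + 405)/(-285592) = -68381*1/4424 + (26731/66)*(-1/285592) = -68381/4424 - 26731/18849072 = -161129581297/10423536816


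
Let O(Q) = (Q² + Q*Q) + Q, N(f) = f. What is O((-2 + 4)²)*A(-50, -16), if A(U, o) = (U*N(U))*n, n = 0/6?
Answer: 0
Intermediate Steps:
n = 0 (n = 0*(⅙) = 0)
A(U, o) = 0 (A(U, o) = (U*U)*0 = U²*0 = 0)
O(Q) = Q + 2*Q² (O(Q) = (Q² + Q²) + Q = 2*Q² + Q = Q + 2*Q²)
O((-2 + 4)²)*A(-50, -16) = ((-2 + 4)²*(1 + 2*(-2 + 4)²))*0 = (2²*(1 + 2*2²))*0 = (4*(1 + 2*4))*0 = (4*(1 + 8))*0 = (4*9)*0 = 36*0 = 0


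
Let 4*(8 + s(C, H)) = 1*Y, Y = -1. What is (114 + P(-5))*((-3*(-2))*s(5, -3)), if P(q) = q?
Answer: -10791/2 ≈ -5395.5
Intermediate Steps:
s(C, H) = -33/4 (s(C, H) = -8 + (1*(-1))/4 = -8 + (¼)*(-1) = -8 - ¼ = -33/4)
(114 + P(-5))*((-3*(-2))*s(5, -3)) = (114 - 5)*(-3*(-2)*(-33/4)) = 109*(6*(-33/4)) = 109*(-99/2) = -10791/2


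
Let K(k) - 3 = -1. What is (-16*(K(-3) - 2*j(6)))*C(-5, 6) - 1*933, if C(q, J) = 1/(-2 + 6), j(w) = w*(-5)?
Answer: -1181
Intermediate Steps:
j(w) = -5*w
K(k) = 2 (K(k) = 3 - 1 = 2)
C(q, J) = ¼ (C(q, J) = 1/4 = ¼)
(-16*(K(-3) - 2*j(6)))*C(-5, 6) - 1*933 = -16*(2 - (-10)*6)*(¼) - 1*933 = -16*(2 - 2*(-30))*(¼) - 933 = -16*(2 + 60)*(¼) - 933 = -16*62*(¼) - 933 = -992*¼ - 933 = -248 - 933 = -1181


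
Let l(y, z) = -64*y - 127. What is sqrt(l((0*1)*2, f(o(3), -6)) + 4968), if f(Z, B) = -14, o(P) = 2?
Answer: sqrt(4841) ≈ 69.577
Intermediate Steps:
l(y, z) = -127 - 64*y
sqrt(l((0*1)*2, f(o(3), -6)) + 4968) = sqrt((-127 - 64*0*1*2) + 4968) = sqrt((-127 - 0*2) + 4968) = sqrt((-127 - 64*0) + 4968) = sqrt((-127 + 0) + 4968) = sqrt(-127 + 4968) = sqrt(4841)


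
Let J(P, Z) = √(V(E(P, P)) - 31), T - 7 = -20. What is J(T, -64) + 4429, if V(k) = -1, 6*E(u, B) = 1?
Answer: 4429 + 4*I*√2 ≈ 4429.0 + 5.6569*I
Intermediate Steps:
T = -13 (T = 7 - 20 = -13)
E(u, B) = ⅙ (E(u, B) = (⅙)*1 = ⅙)
J(P, Z) = 4*I*√2 (J(P, Z) = √(-1 - 31) = √(-32) = 4*I*√2)
J(T, -64) + 4429 = 4*I*√2 + 4429 = 4429 + 4*I*√2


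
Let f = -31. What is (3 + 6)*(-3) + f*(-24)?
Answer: 717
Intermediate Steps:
(3 + 6)*(-3) + f*(-24) = (3 + 6)*(-3) - 31*(-24) = 9*(-3) + 744 = -27 + 744 = 717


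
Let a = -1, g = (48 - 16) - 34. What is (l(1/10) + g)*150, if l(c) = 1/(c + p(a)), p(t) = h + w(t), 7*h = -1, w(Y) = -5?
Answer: -116400/353 ≈ -329.75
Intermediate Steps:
h = -⅐ (h = (⅐)*(-1) = -⅐ ≈ -0.14286)
g = -2 (g = 32 - 34 = -2)
p(t) = -36/7 (p(t) = -⅐ - 5 = -36/7)
l(c) = 1/(-36/7 + c) (l(c) = 1/(c - 36/7) = 1/(-36/7 + c))
(l(1/10) + g)*150 = (7/(-36 + 7/10) - 2)*150 = (7/(-353/10) - 2)*150 = (7*(-10/353) - 2)*150 = (-70/353 - 2)*150 = -776/353*150 = -116400/353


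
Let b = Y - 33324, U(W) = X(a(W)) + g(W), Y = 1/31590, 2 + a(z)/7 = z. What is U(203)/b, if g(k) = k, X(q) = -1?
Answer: -6381180/1052705159 ≈ -0.0060617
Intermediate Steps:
a(z) = -14 + 7*z
Y = 1/31590 ≈ 3.1656e-5
U(W) = -1 + W
b = -1052705159/31590 (b = 1/31590 - 33324 = -1052705159/31590 ≈ -33324.)
U(203)/b = (-1 + 203)/(-1052705159/31590) = 202*(-31590/1052705159) = -6381180/1052705159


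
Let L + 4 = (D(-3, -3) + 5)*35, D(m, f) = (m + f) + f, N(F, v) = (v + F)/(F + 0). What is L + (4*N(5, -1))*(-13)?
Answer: -928/5 ≈ -185.60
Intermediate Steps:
N(F, v) = (F + v)/F
D(m, f) = m + 2*f (D(m, f) = (f + m) + f = m + 2*f)
L = -144 (L = -4 + ((-3 + 2*(-3)) + 5)*35 = -4 + ((-3 - 6) + 5)*35 = -4 + (-9 + 5)*35 = -4 - 4*35 = -4 - 140 = -144)
L + (4*N(5, -1))*(-13) = -144 + (4*((5 - 1)/5))*(-13) = -144 + (4*((⅕)*4))*(-13) = -144 + (4*(⅘))*(-13) = -144 + (16/5)*(-13) = -144 - 208/5 = -928/5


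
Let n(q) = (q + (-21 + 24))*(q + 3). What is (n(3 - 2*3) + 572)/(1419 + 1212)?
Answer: 572/2631 ≈ 0.21741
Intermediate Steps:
n(q) = (3 + q)² (n(q) = (q + 3)*(3 + q) = (3 + q)*(3 + q) = (3 + q)²)
(n(3 - 2*3) + 572)/(1419 + 1212) = ((3 + (3 - 2*3))² + 572)/(1419 + 1212) = ((3 + (3 - 6))² + 572)/2631 = ((3 - 3)² + 572)*(1/2631) = (0² + 572)*(1/2631) = (0 + 572)*(1/2631) = 572*(1/2631) = 572/2631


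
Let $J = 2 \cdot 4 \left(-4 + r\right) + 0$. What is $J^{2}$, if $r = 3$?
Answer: $64$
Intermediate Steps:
$J = -8$ ($J = 2 \cdot 4 \left(-4 + 3\right) + 0 = 2 \cdot 4 \left(-1\right) + 0 = 2 \left(-4\right) + 0 = -8 + 0 = -8$)
$J^{2} = \left(-8\right)^{2} = 64$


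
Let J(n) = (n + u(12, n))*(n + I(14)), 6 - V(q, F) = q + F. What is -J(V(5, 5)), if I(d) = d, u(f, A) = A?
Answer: 80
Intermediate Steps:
V(q, F) = 6 - F - q (V(q, F) = 6 - (q + F) = 6 - (F + q) = 6 + (-F - q) = 6 - F - q)
J(n) = 2*n*(14 + n) (J(n) = (n + n)*(n + 14) = (2*n)*(14 + n) = 2*n*(14 + n))
-J(V(5, 5)) = -2*(6 - 1*5 - 1*5)*(14 + (6 - 1*5 - 1*5)) = -2*(6 - 5 - 5)*(14 + (6 - 5 - 5)) = -2*(-4)*(14 - 4) = -2*(-4)*10 = -1*(-80) = 80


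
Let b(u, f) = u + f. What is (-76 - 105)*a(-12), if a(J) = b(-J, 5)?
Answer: -3077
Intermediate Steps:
b(u, f) = f + u
a(J) = 5 - J
(-76 - 105)*a(-12) = (-76 - 105)*(5 - 1*(-12)) = -181*(5 + 12) = -181*17 = -3077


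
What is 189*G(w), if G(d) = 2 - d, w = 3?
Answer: -189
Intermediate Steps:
189*G(w) = 189*(2 - 1*3) = 189*(2 - 3) = 189*(-1) = -189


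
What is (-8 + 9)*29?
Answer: 29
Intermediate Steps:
(-8 + 9)*29 = 1*29 = 29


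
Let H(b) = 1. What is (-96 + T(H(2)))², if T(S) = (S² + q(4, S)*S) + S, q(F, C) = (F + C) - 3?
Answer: 8464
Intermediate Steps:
q(F, C) = -3 + C + F (q(F, C) = (C + F) - 3 = -3 + C + F)
T(S) = S + S² + S*(1 + S) (T(S) = (S² + (-3 + S + 4)*S) + S = (S² + (1 + S)*S) + S = (S² + S*(1 + S)) + S = S + S² + S*(1 + S))
(-96 + T(H(2)))² = (-96 + 2*1*(1 + 1))² = (-96 + 2*1*2)² = (-96 + 4)² = (-92)² = 8464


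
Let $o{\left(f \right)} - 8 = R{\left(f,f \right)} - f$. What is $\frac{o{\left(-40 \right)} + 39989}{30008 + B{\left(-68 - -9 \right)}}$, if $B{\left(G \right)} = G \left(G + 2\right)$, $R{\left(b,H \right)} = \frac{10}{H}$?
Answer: $\frac{12319}{10268} \approx 1.1997$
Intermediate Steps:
$B{\left(G \right)} = G \left(2 + G\right)$
$o{\left(f \right)} = 8 - f + \frac{10}{f}$ ($o{\left(f \right)} = 8 - \left(f - \frac{10}{f}\right) = 8 - f + \frac{10}{f}$)
$\frac{o{\left(-40 \right)} + 39989}{30008 + B{\left(-68 - -9 \right)}} = \frac{\left(8 - -40 + \frac{10}{-40}\right) + 39989}{30008 + \left(-68 - -9\right) \left(2 - 59\right)} = \frac{\left(8 + 40 + 10 \left(- \frac{1}{40}\right)\right) + 39989}{30008 + \left(-68 + 9\right) \left(2 + \left(-68 + 9\right)\right)} = \frac{\left(8 + 40 - \frac{1}{4}\right) + 39989}{30008 - 59 \left(2 - 59\right)} = \frac{\frac{191}{4} + 39989}{30008 - -3363} = \frac{160147}{4 \left(30008 + 3363\right)} = \frac{160147}{4 \cdot 33371} = \frac{160147}{4} \cdot \frac{1}{33371} = \frac{12319}{10268}$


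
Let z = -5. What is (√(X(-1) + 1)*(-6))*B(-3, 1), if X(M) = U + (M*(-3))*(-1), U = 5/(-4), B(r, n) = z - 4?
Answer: 27*I*√13 ≈ 97.35*I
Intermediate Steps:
B(r, n) = -9 (B(r, n) = -5 - 4 = -9)
U = -5/4 (U = 5*(-¼) = -5/4 ≈ -1.2500)
X(M) = -5/4 + 3*M (X(M) = -5/4 + (M*(-3))*(-1) = -5/4 - 3*M*(-1) = -5/4 + 3*M)
(√(X(-1) + 1)*(-6))*B(-3, 1) = (√((-5/4 + 3*(-1)) + 1)*(-6))*(-9) = (√((-5/4 - 3) + 1)*(-6))*(-9) = (√(-17/4 + 1)*(-6))*(-9) = (√(-13/4)*(-6))*(-9) = ((I*√13/2)*(-6))*(-9) = -3*I*√13*(-9) = 27*I*√13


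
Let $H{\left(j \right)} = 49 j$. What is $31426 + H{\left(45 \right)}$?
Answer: $33631$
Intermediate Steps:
$31426 + H{\left(45 \right)} = 31426 + 49 \cdot 45 = 31426 + 2205 = 33631$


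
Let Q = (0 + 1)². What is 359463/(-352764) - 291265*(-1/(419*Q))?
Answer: 34199063821/49269372 ≈ 694.12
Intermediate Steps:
Q = 1 (Q = 1² = 1)
359463/(-352764) - 291265*(-1/(419*Q)) = 359463/(-352764) - 291265/(1*(-419)) = 359463*(-1/352764) - 291265/(-419) = -119821/117588 - 291265*(-1/419) = -119821/117588 + 291265/419 = 34199063821/49269372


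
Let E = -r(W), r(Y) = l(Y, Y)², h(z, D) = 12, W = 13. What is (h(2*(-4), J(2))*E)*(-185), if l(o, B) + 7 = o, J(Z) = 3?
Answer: 79920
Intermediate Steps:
l(o, B) = -7 + o
r(Y) = (-7 + Y)²
E = -36 (E = -(-7 + 13)² = -1*6² = -1*36 = -36)
(h(2*(-4), J(2))*E)*(-185) = (12*(-36))*(-185) = -432*(-185) = 79920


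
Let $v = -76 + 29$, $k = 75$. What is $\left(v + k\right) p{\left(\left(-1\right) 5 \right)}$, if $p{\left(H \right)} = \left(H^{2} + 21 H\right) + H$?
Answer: $-2380$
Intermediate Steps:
$p{\left(H \right)} = H^{2} + 22 H$
$v = -47$
$\left(v + k\right) p{\left(\left(-1\right) 5 \right)} = \left(-47 + 75\right) \left(-1\right) 5 \left(22 - 5\right) = 28 \left(- 5 \left(22 - 5\right)\right) = 28 \left(\left(-5\right) 17\right) = 28 \left(-85\right) = -2380$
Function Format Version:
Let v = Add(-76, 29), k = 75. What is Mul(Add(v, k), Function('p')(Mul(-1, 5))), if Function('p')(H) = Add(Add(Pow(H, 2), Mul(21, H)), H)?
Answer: -2380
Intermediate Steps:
Function('p')(H) = Add(Pow(H, 2), Mul(22, H))
v = -47
Mul(Add(v, k), Function('p')(Mul(-1, 5))) = Mul(Add(-47, 75), Mul(Mul(-1, 5), Add(22, Mul(-1, 5)))) = Mul(28, Mul(-5, Add(22, -5))) = Mul(28, Mul(-5, 17)) = Mul(28, -85) = -2380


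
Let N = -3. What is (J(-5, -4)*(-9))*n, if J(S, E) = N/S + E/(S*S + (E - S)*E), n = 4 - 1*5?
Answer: 129/35 ≈ 3.6857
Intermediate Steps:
n = -1 (n = 4 - 5 = -1)
J(S, E) = -3/S + E/(S**2 + E*(E - S)) (J(S, E) = -3/S + E/(S*S + (E - S)*E) = -3/S + E/(S**2 + E*(E - S)))
(J(-5, -4)*(-9))*n = (((-3*(-4)**2 - 3*(-5)**2 + 4*(-4)*(-5))/((-5)*((-4)**2 + (-5)**2 - 1*(-4)*(-5))))*(-9))*(-1) = (-(-3*16 - 3*25 + 80)/(5*(16 + 25 - 20))*(-9))*(-1) = (-1/5*(-48 - 75 + 80)/21*(-9))*(-1) = (-1/5*1/21*(-43)*(-9))*(-1) = ((43/105)*(-9))*(-1) = -129/35*(-1) = 129/35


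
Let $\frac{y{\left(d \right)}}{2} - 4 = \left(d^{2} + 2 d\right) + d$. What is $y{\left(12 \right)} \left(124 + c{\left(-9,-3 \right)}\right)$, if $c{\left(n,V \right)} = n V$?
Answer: $55568$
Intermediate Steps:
$y{\left(d \right)} = 8 + 2 d^{2} + 6 d$ ($y{\left(d \right)} = 8 + 2 \left(\left(d^{2} + 2 d\right) + d\right) = 8 + 2 \left(d^{2} + 3 d\right) = 8 + \left(2 d^{2} + 6 d\right) = 8 + 2 d^{2} + 6 d$)
$c{\left(n,V \right)} = V n$
$y{\left(12 \right)} \left(124 + c{\left(-9,-3 \right)}\right) = \left(8 + 2 \cdot 12^{2} + 6 \cdot 12\right) \left(124 - -27\right) = \left(8 + 2 \cdot 144 + 72\right) \left(124 + 27\right) = \left(8 + 288 + 72\right) 151 = 368 \cdot 151 = 55568$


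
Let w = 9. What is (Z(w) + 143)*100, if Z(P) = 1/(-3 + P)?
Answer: 42950/3 ≈ 14317.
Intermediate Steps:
(Z(w) + 143)*100 = (1/(-3 + 9) + 143)*100 = (1/6 + 143)*100 = (⅙ + 143)*100 = (859/6)*100 = 42950/3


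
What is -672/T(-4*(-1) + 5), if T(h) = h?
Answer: -224/3 ≈ -74.667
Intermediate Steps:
-672/T(-4*(-1) + 5) = -672/(-4*(-1) + 5) = -672/(4 + 5) = -672/9 = -672*⅑ = -224/3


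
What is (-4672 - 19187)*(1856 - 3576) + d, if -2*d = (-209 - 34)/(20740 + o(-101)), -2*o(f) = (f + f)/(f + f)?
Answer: 1702193633163/41479 ≈ 4.1038e+7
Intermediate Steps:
o(f) = -½ (o(f) = -(f + f)/(2*(f + f)) = -2*f/(2*(2*f)) = -2*f*1/(2*f)/2 = -½*1 = -½)
d = 243/41479 (d = -(-209 - 34)/(2*(20740 - ½)) = -(-243)/(2*41479/2) = -(-243)*2/(2*41479) = -½*(-486/41479) = 243/41479 ≈ 0.0058584)
(-4672 - 19187)*(1856 - 3576) + d = (-4672 - 19187)*(1856 - 3576) + 243/41479 = -23859*(-1720) + 243/41479 = 41037480 + 243/41479 = 1702193633163/41479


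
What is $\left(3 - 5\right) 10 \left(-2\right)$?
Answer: $40$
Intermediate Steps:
$\left(3 - 5\right) 10 \left(-2\right) = \left(-2\right) 10 \left(-2\right) = \left(-20\right) \left(-2\right) = 40$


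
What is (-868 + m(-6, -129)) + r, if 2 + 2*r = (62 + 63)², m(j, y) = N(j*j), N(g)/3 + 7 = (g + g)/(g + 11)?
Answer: 651147/94 ≈ 6927.1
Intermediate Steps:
N(g) = -21 + 6*g/(11 + g) (N(g) = -21 + 3*((g + g)/(g + 11)) = -21 + 3*((2*g)/(11 + g)) = -21 + 3*(2*g/(11 + g)) = -21 + 6*g/(11 + g))
m(j, y) = 3*(-77 - 5*j²)/(11 + j²) (m(j, y) = 3*(-77 - 5*j*j)/(11 + j*j) = 3*(-77 - 5*j²)/(11 + j²))
r = 15623/2 (r = -1 + (62 + 63)²/2 = -1 + (½)*125² = -1 + (½)*15625 = -1 + 15625/2 = 15623/2 ≈ 7811.5)
(-868 + m(-6, -129)) + r = (-868 + 3*(-77 - 5*(-6)²)/(11 + (-6)²)) + 15623/2 = (-868 + 3*(-77 - 5*36)/(11 + 36)) + 15623/2 = (-868 + 3*(-77 - 180)/47) + 15623/2 = (-868 + 3*(1/47)*(-257)) + 15623/2 = (-868 - 771/47) + 15623/2 = -41567/47 + 15623/2 = 651147/94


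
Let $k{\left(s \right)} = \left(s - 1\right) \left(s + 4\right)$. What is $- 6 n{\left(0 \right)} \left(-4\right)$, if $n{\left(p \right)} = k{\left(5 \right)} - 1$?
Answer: $840$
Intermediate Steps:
$k{\left(s \right)} = \left(-1 + s\right) \left(4 + s\right)$
$n{\left(p \right)} = 35$ ($n{\left(p \right)} = \left(-4 + 5^{2} + 3 \cdot 5\right) - 1 = \left(-4 + 25 + 15\right) - 1 = 36 - 1 = 35$)
$- 6 n{\left(0 \right)} \left(-4\right) = \left(-6\right) 35 \left(-4\right) = \left(-210\right) \left(-4\right) = 840$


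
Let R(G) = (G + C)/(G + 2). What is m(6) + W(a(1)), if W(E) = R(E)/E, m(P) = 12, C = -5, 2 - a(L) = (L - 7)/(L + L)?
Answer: 12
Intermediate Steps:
a(L) = 2 - (-7 + L)/(2*L) (a(L) = 2 - (L - 7)/(L + L) = 2 - (-7 + L)/(2*L))
R(G) = (-5 + G)/(2 + G) (R(G) = (G - 5)/(G + 2) = (-5 + G)/(2 + G))
W(E) = (-5 + E)/(E*(2 + E)) (W(E) = ((-5 + E)/(2 + E))/E = (-5 + E)/(E*(2 + E)))
m(6) + W(a(1)) = 12 + (-5 + (½)*(7 + 3*1)/1)/((((½)*(7 + 3*1)/1))*(2 + (½)*(7 + 3*1)/1)) = 12 + (-5 + (½)*1*(7 + 3))/((((½)*1*(7 + 3)))*(2 + (½)*1*(7 + 3))) = 12 + (-5 + (½)*1*10)/((((½)*1*10))*(2 + (½)*1*10)) = 12 + (-5 + 5)/(5*(2 + 5)) = 12 + (⅕)*0/7 = 12 + (⅕)*(⅐)*0 = 12 + 0 = 12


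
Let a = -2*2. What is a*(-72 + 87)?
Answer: -60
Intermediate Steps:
a = -4
a*(-72 + 87) = -4*(-72 + 87) = -4*15 = -60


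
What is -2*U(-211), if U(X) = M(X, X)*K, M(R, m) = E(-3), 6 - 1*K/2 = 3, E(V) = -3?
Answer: 36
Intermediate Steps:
K = 6 (K = 12 - 2*3 = 12 - 6 = 6)
M(R, m) = -3
U(X) = -18 (U(X) = -3*6 = -18)
-2*U(-211) = -2*(-18) = 36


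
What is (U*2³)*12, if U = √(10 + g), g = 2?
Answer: 192*√3 ≈ 332.55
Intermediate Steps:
U = 2*√3 (U = √(10 + 2) = √12 = 2*√3 ≈ 3.4641)
(U*2³)*12 = ((2*√3)*2³)*12 = ((2*√3)*8)*12 = (16*√3)*12 = 192*√3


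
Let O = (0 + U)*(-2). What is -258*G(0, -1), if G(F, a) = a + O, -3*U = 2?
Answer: -86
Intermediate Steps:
U = -2/3 (U = -1/3*2 = -2/3 ≈ -0.66667)
O = 4/3 (O = (0 - 2/3)*(-2) = -2/3*(-2) = 4/3 ≈ 1.3333)
G(F, a) = 4/3 + a (G(F, a) = a + 4/3 = 4/3 + a)
-258*G(0, -1) = -258*(4/3 - 1) = -258*1/3 = -86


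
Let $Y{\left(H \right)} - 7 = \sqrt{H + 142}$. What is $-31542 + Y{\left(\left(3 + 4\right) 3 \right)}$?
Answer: $-31535 + \sqrt{163} \approx -31522.0$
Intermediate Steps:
$Y{\left(H \right)} = 7 + \sqrt{142 + H}$ ($Y{\left(H \right)} = 7 + \sqrt{H + 142} = 7 + \sqrt{142 + H}$)
$-31542 + Y{\left(\left(3 + 4\right) 3 \right)} = -31542 + \left(7 + \sqrt{142 + \left(3 + 4\right) 3}\right) = -31542 + \left(7 + \sqrt{142 + 7 \cdot 3}\right) = -31542 + \left(7 + \sqrt{142 + 21}\right) = -31542 + \left(7 + \sqrt{163}\right) = -31535 + \sqrt{163}$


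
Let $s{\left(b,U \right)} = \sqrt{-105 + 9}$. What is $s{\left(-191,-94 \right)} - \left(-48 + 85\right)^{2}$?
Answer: $-1369 + 4 i \sqrt{6} \approx -1369.0 + 9.798 i$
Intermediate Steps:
$s{\left(b,U \right)} = 4 i \sqrt{6}$ ($s{\left(b,U \right)} = \sqrt{-96} = 4 i \sqrt{6}$)
$s{\left(-191,-94 \right)} - \left(-48 + 85\right)^{2} = 4 i \sqrt{6} - \left(-48 + 85\right)^{2} = 4 i \sqrt{6} - 37^{2} = 4 i \sqrt{6} - 1369 = -1369 + 4 i \sqrt{6}$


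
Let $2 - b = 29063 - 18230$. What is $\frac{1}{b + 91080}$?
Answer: $\frac{1}{80249} \approx 1.2461 \cdot 10^{-5}$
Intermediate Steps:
$b = -10831$ ($b = 2 - \left(29063 - 18230\right) = 2 - 10833 = -10831$)
$\frac{1}{b + 91080} = \frac{1}{-10831 + 91080} = \frac{1}{80249}$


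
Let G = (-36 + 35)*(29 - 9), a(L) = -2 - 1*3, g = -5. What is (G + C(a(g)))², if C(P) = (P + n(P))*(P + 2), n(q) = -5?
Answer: 100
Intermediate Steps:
a(L) = -5 (a(L) = -2 - 3 = -5)
C(P) = (-5 + P)*(2 + P) (C(P) = (P - 5)*(P + 2) = (-5 + P)*(2 + P))
G = -20 (G = -1*20 = -20)
(G + C(a(g)))² = (-20 + (-10 + (-5)² - 3*(-5)))² = (-20 + (-10 + 25 + 15))² = (-20 + 30)² = 10² = 100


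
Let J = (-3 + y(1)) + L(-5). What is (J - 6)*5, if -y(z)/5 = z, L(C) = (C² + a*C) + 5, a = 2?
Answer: 30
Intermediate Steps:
L(C) = 5 + C² + 2*C (L(C) = (C² + 2*C) + 5 = 5 + C² + 2*C)
y(z) = -5*z
J = 12 (J = (-3 - 5*1) + (5 + (-5)² + 2*(-5)) = (-3 - 5) + (5 + 25 - 10) = -8 + 20 = 12)
(J - 6)*5 = (12 - 6)*5 = 6*5 = 30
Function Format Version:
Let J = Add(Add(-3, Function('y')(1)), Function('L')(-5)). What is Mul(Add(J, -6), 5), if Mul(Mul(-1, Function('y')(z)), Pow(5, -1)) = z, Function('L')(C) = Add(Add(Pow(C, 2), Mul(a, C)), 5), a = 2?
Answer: 30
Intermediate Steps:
Function('L')(C) = Add(5, Pow(C, 2), Mul(2, C)) (Function('L')(C) = Add(Add(Pow(C, 2), Mul(2, C)), 5) = Add(5, Pow(C, 2), Mul(2, C)))
Function('y')(z) = Mul(-5, z)
J = 12 (J = Add(Add(-3, Mul(-5, 1)), Add(5, Pow(-5, 2), Mul(2, -5))) = Add(Add(-3, -5), Add(5, 25, -10)) = Add(-8, 20) = 12)
Mul(Add(J, -6), 5) = Mul(Add(12, -6), 5) = Mul(6, 5) = 30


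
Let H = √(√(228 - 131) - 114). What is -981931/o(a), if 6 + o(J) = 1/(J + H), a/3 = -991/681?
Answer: 981931*(991/227 - I*√(114 - √97))/(6173/227 - 6*I*√(114 - √97)) ≈ 1.6266e+5 - 2232.4*I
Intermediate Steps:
H = √(-114 + √97) (H = √(√97 - 114) = √(-114 + √97) ≈ 10.205*I)
a = -991/227 (a = 3*(-991/681) = -991/227 ≈ -4.3656)
o(J) = -6 + 1/(J + √(-114 + √97))
-981931/o(a) = -981931*(-991/227 + I*√(114 - √97))/(1 - 6*(-991/227) - 6*√(-114 + √97)) = -981931*(-991/227 + I*√(114 - √97))/(1 + 5946/227 - 6*√(-114 + √97)) = -981931*(-991/227 + I*√(114 - √97))/(6173/227 - 6*√(-114 + √97))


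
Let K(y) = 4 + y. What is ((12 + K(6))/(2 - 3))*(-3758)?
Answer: 82676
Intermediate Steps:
((12 + K(6))/(2 - 3))*(-3758) = ((12 + (4 + 6))/(2 - 3))*(-3758) = ((12 + 10)/(-1))*(-3758) = (22*(-1))*(-3758) = -22*(-3758) = 82676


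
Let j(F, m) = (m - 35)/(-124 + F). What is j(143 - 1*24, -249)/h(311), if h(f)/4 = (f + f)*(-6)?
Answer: -71/18660 ≈ -0.0038049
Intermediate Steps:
h(f) = -48*f (h(f) = 4*((f + f)*(-6)) = 4*((2*f)*(-6)) = 4*(-12*f) = -48*f)
j(F, m) = (-35 + m)/(-124 + F)
j(143 - 1*24, -249)/h(311) = ((-35 - 249)/(-124 + (143 - 1*24)))/((-48*311)) = (-284/(-124 + (143 - 24)))/(-14928) = (-284/(-124 + 119))*(-1/14928) = (-284/(-5))*(-1/14928) = -⅕*(-284)*(-1/14928) = (284/5)*(-1/14928) = -71/18660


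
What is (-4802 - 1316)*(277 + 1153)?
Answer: -8748740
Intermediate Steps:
(-4802 - 1316)*(277 + 1153) = -6118*1430 = -8748740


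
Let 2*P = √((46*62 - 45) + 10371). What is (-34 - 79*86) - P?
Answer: -6828 - √13178/2 ≈ -6885.4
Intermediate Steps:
P = √13178/2 (P = √((46*62 - 45) + 10371)/2 = √((2852 - 45) + 10371)/2 = √(2807 + 10371)/2 = √13178/2 ≈ 57.398)
(-34 - 79*86) - P = (-34 - 79*86) - √13178/2 = (-34 - 6794) - √13178/2 = -6828 - √13178/2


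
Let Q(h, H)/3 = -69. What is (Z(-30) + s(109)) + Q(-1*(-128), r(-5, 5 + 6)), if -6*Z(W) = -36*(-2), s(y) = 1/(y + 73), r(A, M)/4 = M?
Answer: -39857/182 ≈ -218.99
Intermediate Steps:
r(A, M) = 4*M
Q(h, H) = -207 (Q(h, H) = 3*(-69) = -207)
s(y) = 1/(73 + y)
Z(W) = -12 (Z(W) = -(-6)*(-2) = -⅙*72 = -12)
(Z(-30) + s(109)) + Q(-1*(-128), r(-5, 5 + 6)) = (-12 + 1/(73 + 109)) - 207 = (-12 + 1/182) - 207 = -2183/182 - 207 = -39857/182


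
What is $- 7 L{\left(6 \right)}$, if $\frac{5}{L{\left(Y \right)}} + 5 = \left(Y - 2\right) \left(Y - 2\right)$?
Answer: $- \frac{35}{11} \approx -3.1818$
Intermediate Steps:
$L{\left(Y \right)} = \frac{5}{-5 + \left(-2 + Y\right)^{2}}$ ($L{\left(Y \right)} = \frac{5}{-5 + \left(Y - 2\right) \left(Y - 2\right)} = \frac{5}{-5 + \left(-2 + Y\right) \left(-2 + Y\right)} = \frac{5}{-5 + \left(-2 + Y\right)^{2}}$)
$- 7 L{\left(6 \right)} = - 7 \frac{5}{-5 + \left(-2 + 6\right)^{2}} = - 7 \frac{5}{-5 + 4^{2}} = - 7 \frac{5}{-5 + 16} = - 7 \cdot \frac{5}{11} = - 7 \cdot 5 \cdot \frac{1}{11} = \left(-7\right) \frac{5}{11} = - \frac{35}{11}$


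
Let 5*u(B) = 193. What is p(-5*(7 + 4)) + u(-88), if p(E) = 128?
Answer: 833/5 ≈ 166.60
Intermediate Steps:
u(B) = 193/5 (u(B) = (⅕)*193 = 193/5)
p(-5*(7 + 4)) + u(-88) = 128 + 193/5 = 833/5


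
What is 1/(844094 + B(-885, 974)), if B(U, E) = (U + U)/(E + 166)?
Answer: 38/32075513 ≈ 1.1847e-6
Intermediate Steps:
B(U, E) = 2*U/(166 + E) (B(U, E) = (2*U)/(166 + E) = 2*U/(166 + E))
1/(844094 + B(-885, 974)) = 1/(844094 + 2*(-885)/(166 + 974)) = 1/(844094 + 2*(-885)/1140) = 1/(844094 + 2*(-885)*(1/1140)) = 1/(844094 - 59/38) = 1/(32075513/38) = 38/32075513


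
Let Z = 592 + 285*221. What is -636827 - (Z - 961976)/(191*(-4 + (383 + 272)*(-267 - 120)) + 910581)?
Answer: -30252988457885/47505818 ≈ -6.3683e+5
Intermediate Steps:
Z = 63577 (Z = 592 + 62985 = 63577)
-636827 - (Z - 961976)/(191*(-4 + (383 + 272)*(-267 - 120)) + 910581) = -636827 - (63577 - 961976)/(191*(-4 + (383 + 272)*(-267 - 120)) + 910581) = -636827 - (-898399)/(191*(-4 + 655*(-387)) + 910581) = -636827 - (-898399)/(191*(-4 - 253485) + 910581) = -636827 - (-898399)/(191*(-253489) + 910581) = -636827 - (-898399)/(-48416399 + 910581) = -636827 - (-898399)/(-47505818) = -636827 - (-898399)*(-1)/47505818 = -636827 - 1*898399/47505818 = -636827 - 898399/47505818 = -30252988457885/47505818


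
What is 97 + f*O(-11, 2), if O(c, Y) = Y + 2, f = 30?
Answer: 217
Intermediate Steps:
O(c, Y) = 2 + Y
97 + f*O(-11, 2) = 97 + 30*(2 + 2) = 97 + 30*4 = 97 + 120 = 217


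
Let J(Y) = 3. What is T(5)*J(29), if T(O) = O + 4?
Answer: 27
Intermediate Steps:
T(O) = 4 + O
T(5)*J(29) = (4 + 5)*3 = 9*3 = 27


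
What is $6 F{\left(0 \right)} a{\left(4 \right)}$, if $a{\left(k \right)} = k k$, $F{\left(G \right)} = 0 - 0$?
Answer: $0$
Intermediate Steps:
$F{\left(G \right)} = 0$ ($F{\left(G \right)} = 0 + 0 = 0$)
$a{\left(k \right)} = k^{2}$
$6 F{\left(0 \right)} a{\left(4 \right)} = 6 \cdot 0 \cdot 4^{2} = 0 \cdot 16 = 0$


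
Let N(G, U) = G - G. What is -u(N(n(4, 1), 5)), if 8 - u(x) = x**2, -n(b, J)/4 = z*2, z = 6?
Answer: -8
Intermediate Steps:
n(b, J) = -48 (n(b, J) = -24*2 = -4*12 = -48)
N(G, U) = 0
u(x) = 8 - x**2
-u(N(n(4, 1), 5)) = -(8 - 1*0**2) = -(8 - 1*0) = -(8 + 0) = -1*8 = -8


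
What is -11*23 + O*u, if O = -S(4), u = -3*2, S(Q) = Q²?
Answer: -157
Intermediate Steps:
u = -6
O = -16 (O = -1*4² = -1*16 = -16)
-11*23 + O*u = -11*23 - 16*(-6) = -253 + 96 = -157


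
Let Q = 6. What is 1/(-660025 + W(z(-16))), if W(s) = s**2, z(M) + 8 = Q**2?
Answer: -1/659241 ≈ -1.5169e-6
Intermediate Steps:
z(M) = 28 (z(M) = -8 + 6**2 = -8 + 36 = 28)
1/(-660025 + W(z(-16))) = 1/(-660025 + 28**2) = 1/(-660025 + 784) = 1/(-659241) = -1/659241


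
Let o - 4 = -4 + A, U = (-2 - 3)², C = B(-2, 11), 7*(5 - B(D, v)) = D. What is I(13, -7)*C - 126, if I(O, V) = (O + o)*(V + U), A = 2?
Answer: 9108/7 ≈ 1301.1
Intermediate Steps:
B(D, v) = 5 - D/7
C = 37/7 (C = 5 - ⅐*(-2) = 5 + 2/7 = 37/7 ≈ 5.2857)
U = 25 (U = (-5)² = 25)
o = 2 (o = 4 + (-4 + 2) = 4 - 2 = 2)
I(O, V) = (2 + O)*(25 + V) (I(O, V) = (O + 2)*(V + 25) = (2 + O)*(25 + V))
I(13, -7)*C - 126 = (50 + 2*(-7) + 25*13 + 13*(-7))*(37/7) - 126 = (50 - 14 + 325 - 91)*(37/7) - 126 = 270*(37/7) - 126 = 9990/7 - 126 = 9108/7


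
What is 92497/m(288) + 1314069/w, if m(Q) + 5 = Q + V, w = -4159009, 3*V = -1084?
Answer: -1154396372634/977367115 ≈ -1181.1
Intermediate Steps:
V = -1084/3 (V = (⅓)*(-1084) = -1084/3 ≈ -361.33)
m(Q) = -1099/3 + Q (m(Q) = -5 + (Q - 1084/3) = -5 + (-1084/3 + Q) = -1099/3 + Q)
92497/m(288) + 1314069/w = 92497/(-1099/3 + 288) + 1314069/(-4159009) = 92497/(-235/3) + 1314069*(-1/4159009) = 92497*(-3/235) - 1314069/4159009 = -277491/235 - 1314069/4159009 = -1154396372634/977367115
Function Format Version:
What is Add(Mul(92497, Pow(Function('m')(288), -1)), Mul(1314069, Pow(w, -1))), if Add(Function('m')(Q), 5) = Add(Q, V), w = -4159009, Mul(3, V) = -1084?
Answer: Rational(-1154396372634, 977367115) ≈ -1181.1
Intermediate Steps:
V = Rational(-1084, 3) (V = Mul(Rational(1, 3), -1084) = Rational(-1084, 3) ≈ -361.33)
Function('m')(Q) = Add(Rational(-1099, 3), Q) (Function('m')(Q) = Add(-5, Add(Q, Rational(-1084, 3))) = Add(-5, Add(Rational(-1084, 3), Q)) = Add(Rational(-1099, 3), Q))
Add(Mul(92497, Pow(Function('m')(288), -1)), Mul(1314069, Pow(w, -1))) = Add(Mul(92497, Pow(Add(Rational(-1099, 3), 288), -1)), Mul(1314069, Pow(-4159009, -1))) = Add(Mul(92497, Pow(Rational(-235, 3), -1)), Mul(1314069, Rational(-1, 4159009))) = Add(Mul(92497, Rational(-3, 235)), Rational(-1314069, 4159009)) = Add(Rational(-277491, 235), Rational(-1314069, 4159009)) = Rational(-1154396372634, 977367115)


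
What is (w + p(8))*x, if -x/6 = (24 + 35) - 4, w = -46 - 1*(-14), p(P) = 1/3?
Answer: 10450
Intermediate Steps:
p(P) = 1/3
w = -32 (w = -46 + 14 = -32)
x = -330 (x = -6*((24 + 35) - 4) = -6*(59 - 4) = -6*55 = -330)
(w + p(8))*x = (-32 + 1/3)*(-330) = -95/3*(-330) = 10450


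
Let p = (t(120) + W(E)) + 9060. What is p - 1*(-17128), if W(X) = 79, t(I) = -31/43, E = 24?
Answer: 1129450/43 ≈ 26266.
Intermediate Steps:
t(I) = -31/43 (t(I) = -31*1/43 = -31/43)
p = 392946/43 (p = (-31/43 + 79) + 9060 = 3366/43 + 9060 = 392946/43 ≈ 9138.3)
p - 1*(-17128) = 392946/43 - 1*(-17128) = 392946/43 + 17128 = 1129450/43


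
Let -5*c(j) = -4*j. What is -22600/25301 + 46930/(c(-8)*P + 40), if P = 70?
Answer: -598298365/5161404 ≈ -115.92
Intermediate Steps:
c(j) = 4*j/5 (c(j) = -(-4)*j/5 = 4*j/5)
-22600/25301 + 46930/(c(-8)*P + 40) = -22600/25301 + 46930/(((4/5)*(-8))*70 + 40) = -22600*1/25301 + 46930/(-32/5*70 + 40) = -22600/25301 + 46930/(-448 + 40) = -22600/25301 + 46930/(-408) = -22600/25301 + 46930*(-1/408) = -22600/25301 - 23465/204 = -598298365/5161404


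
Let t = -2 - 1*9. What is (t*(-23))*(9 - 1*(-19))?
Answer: 7084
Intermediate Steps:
t = -11 (t = -2 - 9 = -11)
(t*(-23))*(9 - 1*(-19)) = (-11*(-23))*(9 - 1*(-19)) = 253*(9 + 19) = 253*28 = 7084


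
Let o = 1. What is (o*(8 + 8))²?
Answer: 256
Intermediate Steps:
(o*(8 + 8))² = (1*(8 + 8))² = (1*16)² = 16² = 256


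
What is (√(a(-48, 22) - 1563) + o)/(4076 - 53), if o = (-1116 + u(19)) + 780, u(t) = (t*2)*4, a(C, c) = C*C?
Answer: -184/4023 + √741/4023 ≈ -0.038971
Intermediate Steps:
a(C, c) = C²
u(t) = 8*t (u(t) = (2*t)*4 = 8*t)
o = -184 (o = (-1116 + 8*19) + 780 = (-1116 + 152) + 780 = -964 + 780 = -184)
(√(a(-48, 22) - 1563) + o)/(4076 - 53) = (√((-48)² - 1563) - 184)/(4076 - 53) = (√(2304 - 1563) - 184)/4023 = (√741 - 184)*(1/4023) = (-184 + √741)*(1/4023) = -184/4023 + √741/4023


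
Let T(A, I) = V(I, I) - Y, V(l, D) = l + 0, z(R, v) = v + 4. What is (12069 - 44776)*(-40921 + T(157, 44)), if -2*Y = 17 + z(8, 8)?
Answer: 2672979575/2 ≈ 1.3365e+9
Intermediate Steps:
z(R, v) = 4 + v
V(l, D) = l
Y = -29/2 (Y = -(17 + (4 + 8))/2 = -(17 + 12)/2 = -½*29 = -29/2 ≈ -14.500)
T(A, I) = 29/2 + I (T(A, I) = I - 1*(-29/2) = I + 29/2 = 29/2 + I)
(12069 - 44776)*(-40921 + T(157, 44)) = (12069 - 44776)*(-40921 + (29/2 + 44)) = -32707*(-40921 + 117/2) = -32707*(-81725/2) = 2672979575/2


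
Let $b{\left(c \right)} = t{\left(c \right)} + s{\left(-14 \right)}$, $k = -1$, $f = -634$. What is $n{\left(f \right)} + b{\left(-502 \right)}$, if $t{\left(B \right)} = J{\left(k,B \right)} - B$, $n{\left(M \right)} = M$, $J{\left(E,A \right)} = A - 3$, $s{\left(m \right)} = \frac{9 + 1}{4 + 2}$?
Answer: $- \frac{1906}{3} \approx -635.33$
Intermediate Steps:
$s{\left(m \right)} = \frac{5}{3}$ ($s{\left(m \right)} = \frac{10}{6} = 10 \cdot \frac{1}{6} = \frac{5}{3}$)
$J{\left(E,A \right)} = -3 + A$ ($J{\left(E,A \right)} = A - 3 = -3 + A$)
$t{\left(B \right)} = -3$ ($t{\left(B \right)} = \left(-3 + B\right) - B = -3$)
$b{\left(c \right)} = - \frac{4}{3}$ ($b{\left(c \right)} = -3 + \frac{5}{3} = - \frac{4}{3}$)
$n{\left(f \right)} + b{\left(-502 \right)} = -634 - \frac{4}{3} = - \frac{1906}{3}$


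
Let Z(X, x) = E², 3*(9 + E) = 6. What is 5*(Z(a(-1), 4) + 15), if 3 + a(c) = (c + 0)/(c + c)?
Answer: 320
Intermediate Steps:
E = -7 (E = -9 + (⅓)*6 = -9 + 2 = -7)
a(c) = -5/2 (a(c) = -3 + (c + 0)/(c + c) = -3 + c/((2*c)) = -3 + c*(1/(2*c)) = -3 + ½ = -5/2)
Z(X, x) = 49 (Z(X, x) = (-7)² = 49)
5*(Z(a(-1), 4) + 15) = 5*(49 + 15) = 5*64 = 320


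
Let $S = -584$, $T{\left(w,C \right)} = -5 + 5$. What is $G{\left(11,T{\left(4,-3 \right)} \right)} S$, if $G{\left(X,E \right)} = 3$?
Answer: $-1752$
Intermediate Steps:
$T{\left(w,C \right)} = 0$
$G{\left(11,T{\left(4,-3 \right)} \right)} S = 3 \left(-584\right) = -1752$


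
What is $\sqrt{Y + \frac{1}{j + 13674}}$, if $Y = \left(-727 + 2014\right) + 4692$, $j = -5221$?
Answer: $\frac{2 \sqrt{106804686266}}{8453} \approx 77.324$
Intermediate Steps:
$Y = 5979$ ($Y = 1287 + 4692 = 5979$)
$\sqrt{Y + \frac{1}{j + 13674}} = \sqrt{5979 + \frac{1}{-5221 + 13674}} = \sqrt{5979 + \frac{1}{8453}} = \sqrt{\frac{50540488}{8453}} = \frac{2 \sqrt{106804686266}}{8453}$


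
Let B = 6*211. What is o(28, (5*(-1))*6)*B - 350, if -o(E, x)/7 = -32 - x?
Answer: 17374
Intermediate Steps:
B = 1266
o(E, x) = 224 + 7*x (o(E, x) = -7*(-32 - x) = 224 + 7*x)
o(28, (5*(-1))*6)*B - 350 = (224 + 7*((5*(-1))*6))*1266 - 350 = (224 + 7*(-5*6))*1266 - 350 = (224 + 7*(-30))*1266 - 350 = (224 - 210)*1266 - 350 = 14*1266 - 350 = 17724 - 350 = 17374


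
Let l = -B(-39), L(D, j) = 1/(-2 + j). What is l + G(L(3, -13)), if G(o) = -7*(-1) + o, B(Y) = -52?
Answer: 884/15 ≈ 58.933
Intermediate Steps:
G(o) = 7 + o
l = 52 (l = -1*(-52) = 52)
l + G(L(3, -13)) = 52 + (7 + 1/(-2 - 13)) = 52 + (7 + 1/(-15)) = 52 + (7 - 1/15) = 52 + 104/15 = 884/15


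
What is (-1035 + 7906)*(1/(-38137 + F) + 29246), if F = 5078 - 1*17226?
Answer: 10104733833939/50285 ≈ 2.0095e+8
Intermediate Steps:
F = -12148 (F = 5078 - 17226 = -12148)
(-1035 + 7906)*(1/(-38137 + F) + 29246) = (-1035 + 7906)*(1/(-38137 - 12148) + 29246) = 6871*(1/(-50285) + 29246) = 6871*(-1/50285 + 29246) = 6871*(1470635109/50285) = 10104733833939/50285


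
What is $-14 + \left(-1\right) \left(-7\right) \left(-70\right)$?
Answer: $-504$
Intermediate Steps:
$-14 + \left(-1\right) \left(-7\right) \left(-70\right) = -14 + 7 \left(-70\right) = -14 - 490 = -504$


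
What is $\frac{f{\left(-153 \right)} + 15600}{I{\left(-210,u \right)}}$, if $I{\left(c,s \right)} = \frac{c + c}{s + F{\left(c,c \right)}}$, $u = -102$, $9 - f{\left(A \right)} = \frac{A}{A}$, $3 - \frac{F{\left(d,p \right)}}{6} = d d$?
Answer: $\frac{49180808}{5} \approx 9.8362 \cdot 10^{6}$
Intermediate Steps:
$F{\left(d,p \right)} = 18 - 6 d^{2}$ ($F{\left(d,p \right)} = 18 - 6 d d = 18 - 6 d^{2}$)
$f{\left(A \right)} = 8$ ($f{\left(A \right)} = 9 - \frac{A}{A} = 9 - 1 = 8$)
$I{\left(c,s \right)} = \frac{2 c}{18 + s - 6 c^{2}}$ ($I{\left(c,s \right)} = \frac{c + c}{s - \left(-18 + 6 c^{2}\right)} = \frac{2 c}{18 + s - 6 c^{2}}$)
$\frac{f{\left(-153 \right)} + 15600}{I{\left(-210,u \right)}} = \frac{8 + 15600}{2 \left(-210\right) \frac{1}{18 - 102 - 6 \left(-210\right)^{2}}} = \frac{15608}{2 \left(-210\right) \frac{1}{18 - 102 - 264600}} = \frac{15608}{2 \left(-210\right) \frac{1}{-264684}} = \frac{15608}{2 \left(-210\right) \left(- \frac{1}{264684}\right)} = \frac{15608}{\frac{5}{3151}} = 15608 \cdot \frac{3151}{5} = \frac{49180808}{5}$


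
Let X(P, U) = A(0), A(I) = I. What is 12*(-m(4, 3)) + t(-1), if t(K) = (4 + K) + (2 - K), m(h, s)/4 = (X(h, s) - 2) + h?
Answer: -90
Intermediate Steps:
X(P, U) = 0
m(h, s) = -8 + 4*h (m(h, s) = 4*((0 - 2) + h) = 4*(-2 + h) = -8 + 4*h)
t(K) = 6
12*(-m(4, 3)) + t(-1) = 12*(-(-8 + 4*4)) + 6 = 12*(-(-8 + 16)) + 6 = 12*(-1*8) + 6 = 12*(-8) + 6 = -96 + 6 = -90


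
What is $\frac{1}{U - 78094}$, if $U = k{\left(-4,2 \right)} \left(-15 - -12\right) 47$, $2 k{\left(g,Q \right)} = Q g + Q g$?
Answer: $- \frac{1}{76966} \approx -1.2993 \cdot 10^{-5}$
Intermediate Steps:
$k{\left(g,Q \right)} = Q g$ ($k{\left(g,Q \right)} = \frac{Q g + Q g}{2} = \frac{2 Q g}{2} = Q g$)
$U = 1128$ ($U = 2 \left(-4\right) \left(-15 - -12\right) 47 = - 8 \left(-15 + 12\right) 47 = \left(-8\right) \left(-3\right) 47 = 24 \cdot 47 = 1128$)
$\frac{1}{U - 78094} = \frac{1}{1128 - 78094} = \frac{1}{-76966} = - \frac{1}{76966}$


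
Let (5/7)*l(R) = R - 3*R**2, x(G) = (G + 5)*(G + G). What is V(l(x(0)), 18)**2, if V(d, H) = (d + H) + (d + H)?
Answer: 1296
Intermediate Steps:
x(G) = 2*G*(5 + G) (x(G) = (5 + G)*(2*G) = 2*G*(5 + G))
l(R) = -21*R**2/5 + 7*R/5 (l(R) = 7*(R - 3*R**2)/5 = -21*R**2/5 + 7*R/5)
V(d, H) = 2*H + 2*d (V(d, H) = (H + d) + (H + d) = 2*H + 2*d)
V(l(x(0)), 18)**2 = (2*18 + 2*(7*(2*0*(5 + 0))*(1 - 6*0*(5 + 0))/5))**2 = (36 + 2*(7*(2*0*5)*(1 - 6*0*5)/5))**2 = (36 + 2*((7/5)*0*(1 - 3*0)))**2 = (36 + 2*((7/5)*0*(1 + 0)))**2 = (36 + 2*((7/5)*0*1))**2 = (36 + 2*0)**2 = (36 + 0)**2 = 36**2 = 1296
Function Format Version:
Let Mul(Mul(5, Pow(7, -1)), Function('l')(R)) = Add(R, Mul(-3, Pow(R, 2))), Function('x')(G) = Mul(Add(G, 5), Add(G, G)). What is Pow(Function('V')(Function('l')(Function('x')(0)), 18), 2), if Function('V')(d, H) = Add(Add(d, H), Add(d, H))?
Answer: 1296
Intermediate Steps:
Function('x')(G) = Mul(2, G, Add(5, G)) (Function('x')(G) = Mul(Add(5, G), Mul(2, G)) = Mul(2, G, Add(5, G)))
Function('l')(R) = Add(Mul(Rational(-21, 5), Pow(R, 2)), Mul(Rational(7, 5), R)) (Function('l')(R) = Mul(Rational(7, 5), Add(R, Mul(-3, Pow(R, 2)))) = Add(Mul(Rational(-21, 5), Pow(R, 2)), Mul(Rational(7, 5), R)))
Function('V')(d, H) = Add(Mul(2, H), Mul(2, d)) (Function('V')(d, H) = Add(Add(H, d), Add(H, d)) = Add(Mul(2, H), Mul(2, d)))
Pow(Function('V')(Function('l')(Function('x')(0)), 18), 2) = Pow(Add(Mul(2, 18), Mul(2, Mul(Rational(7, 5), Mul(2, 0, Add(5, 0)), Add(1, Mul(-3, Mul(2, 0, Add(5, 0))))))), 2) = Pow(Add(36, Mul(2, Mul(Rational(7, 5), Mul(2, 0, 5), Add(1, Mul(-3, Mul(2, 0, 5)))))), 2) = Pow(Add(36, Mul(2, Mul(Rational(7, 5), 0, Add(1, Mul(-3, 0))))), 2) = Pow(Add(36, Mul(2, Mul(Rational(7, 5), 0, Add(1, 0)))), 2) = Pow(Add(36, Mul(2, Mul(Rational(7, 5), 0, 1))), 2) = Pow(Add(36, Mul(2, 0)), 2) = Pow(Add(36, 0), 2) = Pow(36, 2) = 1296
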